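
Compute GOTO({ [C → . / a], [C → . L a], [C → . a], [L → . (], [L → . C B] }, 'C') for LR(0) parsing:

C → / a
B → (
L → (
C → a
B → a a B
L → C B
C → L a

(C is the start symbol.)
GOTO(I, 'C') = CLOSURE({ [A → αX.β] : [A → α.Xβ] ∈ I, X = 'C' })

Items with dot before 'C', with the dot advanced:
  [L → . C B] → [L → C . B]
Closure of the advanced items:
  [L → C . B] has the dot before B: add [B → . (], [B → . a a B]

GOTO = { [B → . (], [B → . a a B], [L → C . B] }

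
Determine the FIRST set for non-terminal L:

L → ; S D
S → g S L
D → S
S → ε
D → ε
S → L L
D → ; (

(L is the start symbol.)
From L → ; S D:
  - ';' is a terminal: add ';' and stop

Collecting: FIRST(L) = { ';' }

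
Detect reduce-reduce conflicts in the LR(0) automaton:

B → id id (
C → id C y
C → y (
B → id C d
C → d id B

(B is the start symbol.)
No reduce-reduce conflicts

Augment with B' → B and build the canonical LR(0) collection (I0 = CLOSURE({[B' → . B]}), then GOTO on every symbol after a dot until no new states appear). It has 15 states:
  I0: { [B → . id C d], [B → . id id (], [B' → . B] }  — shift
  I1: { [B' → B .] }  — accept
  I2: { [B → id . C d], [B → id . id (], [C → . d id B], [C → . id C y], [C → . y (] }  — shift
  I3: { [B → id C . d] }  — shift
  I4: { [C → d . id B] }  — shift
  I5: { [B → id id . (], [C → . d id B], [C → . id C y], [C → . y (], [C → id . C y] }  — shift
  I6: { [C → y . (] }  — shift
  I7: { [C → y ( .] }  — reduce
  I8: { [B → id id ( .] }  — reduce
  I9: { [C → id C . y] }  — shift
  I10: { [C → . d id B], [C → . id C y], [C → . y (], [C → id . C y] }  — shift
  I11: { [C → id C y .] }  — reduce
  I12: { [B → . id C d], [B → . id id (], [C → d id . B] }  — shift
  I13: { [C → d id B .] }  — reduce
  I14: { [B → id C d .] }  — reduce

No state contains more than one complete item.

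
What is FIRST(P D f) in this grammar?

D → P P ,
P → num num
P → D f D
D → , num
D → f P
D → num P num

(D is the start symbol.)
FIRST sets of the non-terminals involved (from the grammar, by fixed-point iteration):
  FIRST(P) = { ',', 'f', 'num' }

To compute FIRST(P D f), process the symbols left to right:
Symbol P is a non-terminal. Add FIRST(P) \ {ε} = { ',', 'f', 'num' }
P is not nullable (ε ∉ FIRST(P)), so stop here.
FIRST(P D f) = { ',', 'f', 'num' }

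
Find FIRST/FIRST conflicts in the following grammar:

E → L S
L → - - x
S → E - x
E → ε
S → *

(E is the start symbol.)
No FIRST/FIRST conflicts.

A FIRST/FIRST conflict occurs when two productions N → α and N → β for the same non-terminal have FIRST(α) ∩ FIRST(β) ≠ ∅ (with ε ∈ FIRST of a nullable right-hand side, so two nullable alternatives also conflict).

FIRST sets of the non-terminals at (or reachable through a nullable prefix from) the front of some alternative:
  FIRST(L) = { '-' }
  FIRST(E) = { '-', ε }

Productions for E:
  E → L S: FIRST = { '-' }
  E → ε: FIRST = { ε }
Productions for S:
  S → E - x: FIRST = { '-' }
  S → *: FIRST = { '*' }
L has only one production, so no FIRST/FIRST conflict is possible there.

All alternatives of each non-terminal have pairwise disjoint FIRST sets.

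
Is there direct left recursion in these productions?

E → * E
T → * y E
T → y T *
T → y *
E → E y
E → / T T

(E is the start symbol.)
Yes, E is left-recursive

Direct left recursion occurs when N → N α for some non-terminal N (the right-hand side begins with the left-hand side itself).

E → * E: starts with '*'
T → * y E: starts with '*'
T → y T *: starts with y
T → y *: starts with y
E → E y: LEFT RECURSIVE (starts with E)
E → / T T: starts with '/'

The grammar has direct left recursion on: E.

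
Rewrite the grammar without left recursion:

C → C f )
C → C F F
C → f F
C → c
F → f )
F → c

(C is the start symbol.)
C is directly left-recursive. The standard transformation for
  A → A α₁ | ... | A α_m | β₁ | ... | β_n
is
  A  → β₁ A' | ... | β_n A'
  A' → α₁ A' | ... | α_m A' | ε

C → f F becomes C → f F C'
C → c becomes C → c C'
C → C f ) becomes C' → f ) C'
C → C F F becomes C' → F F C'
Add C' → ε

Productions for other non-terminals are unchanged:
  F → f )
  F → c

Resulting grammar:
C → f F C'
C → c C'
C' → f ) C'
C' → F F C'
C' → ε
F → f )
F → c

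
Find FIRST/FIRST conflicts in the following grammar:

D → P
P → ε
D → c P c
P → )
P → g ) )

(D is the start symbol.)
FIRST sets of the non-terminals at (or reachable through a nullable prefix from) the front of some alternative:
  FIRST(P) = { ')', 'g', ε }

Productions for D:
  D → P: FIRST = { ')', 'g', ε }
  D → c P c: FIRST = { 'c' }
Productions for P:
  P → ε: FIRST = { ε }
  P → ): FIRST = { ')' }
  P → g ) ): FIRST = { 'g' }

All alternatives of each non-terminal have pairwise disjoint FIRST sets.

Answer: No FIRST/FIRST conflicts.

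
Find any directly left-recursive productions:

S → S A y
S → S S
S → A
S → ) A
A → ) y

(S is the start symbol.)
Yes, S is left-recursive

S → S A y: LEFT RECURSIVE (starts with S)
S → S S: LEFT RECURSIVE (starts with S)
S → A: starts with A
S → ) A: starts with ')'
A → ) y: starts with ')'

The grammar has direct left recursion on: S.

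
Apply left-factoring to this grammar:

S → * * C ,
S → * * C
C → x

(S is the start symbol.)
S → * * C S'
S' → ,
S' → ε
C → x

Left-factoring transforms A → αβ₁ | αβ₂ into A → αA' and A' → β₁ | β₂
(α is the longest common prefix among the alternatives). Repeat until
no nonterminal has two alternatives with a common prefix.

Round 1: S has alternatives sharing prefix '* * C'. Introduce S': S → * * C S'
  Add: S' → ,
  Add: S' → ε

No remaining common prefixes — done.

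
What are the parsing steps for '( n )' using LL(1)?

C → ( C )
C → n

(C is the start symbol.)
Stack is shown with the top on the left.

Stack    Input    Action
------------------------
C $      ( n ) $  output C → ( C )
( C ) $  ( n ) $  match '('
C ) $    n ) $    output C → n
n ) $    n ) $    match 'n'
) $      ) $      match ')'
$        $        accept

The string is accepted.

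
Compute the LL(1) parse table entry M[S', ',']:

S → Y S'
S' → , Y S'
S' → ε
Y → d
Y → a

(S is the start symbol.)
S' → , Y S'

To find M[S', ','], we find productions for S' where ',' is in the predict set (PREDICT(N → α) = (FIRST(α) \ {ε}) ∪ (FOLLOW(N) if α ⇒* ε)).

Relevant sets:
  FOLLOW(S') = { $ }

S' → , Y S': PREDICT = { ',' }
  ',' is in predict set, so this production goes in M[S', ',']
S' → ε: PREDICT = { $ }

M[S', ','] = S' → , Y S'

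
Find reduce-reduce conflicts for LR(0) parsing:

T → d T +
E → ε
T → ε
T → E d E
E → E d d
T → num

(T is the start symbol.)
Yes — I0: [E → .] vs [T → .]; I3: [E → .] vs [T → .]

Augment with T' → T and build the canonical LR(0) collection (I0 = CLOSURE({[T' → . T]}), then GOTO on every symbol after a dot until no new states appear). It has 11 states:
  I0: { [E → . E d d], [E → .], [T → . E d E], [T → . d T +], [T → . num], [T → .], [T' → . T] }  — shift, 2 reduces
  I1: { [E → E . d d], [T → E . d E] }  — shift
  I2: { [T' → T .] }  — accept
  I3: { [E → . E d d], [E → .], [T → . E d E], [T → . d T +], [T → . num], [T → .], [T → d . T +] }  — shift, 2 reduces
  I4: { [T → num .] }  — reduce
  I5: { [T → d T . +] }  — shift
  I6: { [T → d T + .] }  — reduce
  I7: { [E → . E d d], [E → .], [E → E d . d], [T → E d . E] }  — shift, reduce
  I8: { [E → E . d d], [T → E d E .] }  — shift, reduce
  I9: { [E → E d d .] }  — reduce
  I10: { [E → E d . d] }  — shift

I0 contains complete items [E → .], [T → .] — reduce-reduce conflict.
I3 contains complete items [E → .], [T → .] — reduce-reduce conflict.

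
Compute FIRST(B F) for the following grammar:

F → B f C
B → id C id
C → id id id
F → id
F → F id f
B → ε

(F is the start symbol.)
FIRST sets of the non-terminals involved (from the grammar, by fixed-point iteration):
  FIRST(B) = { 'id', ε }
  FIRST(F) = { 'f', 'id' }

To compute FIRST(B F), process the symbols left to right:
Symbol B is a non-terminal. Add FIRST(B) \ {ε} = { 'id' }
B is nullable (ε ∈ FIRST(B)), continue to the next symbol.
Symbol F is a non-terminal. Add FIRST(F) \ {ε} = { 'f', 'id' }
F is not nullable (ε ∉ FIRST(F)), so stop here.
FIRST(B F) = { 'f', 'id' }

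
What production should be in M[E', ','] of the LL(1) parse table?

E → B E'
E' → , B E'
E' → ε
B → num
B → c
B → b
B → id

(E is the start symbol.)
To find M[E', ','], we find productions for E' where ',' is in the predict set (PREDICT(N → α) = (FIRST(α) \ {ε}) ∪ (FOLLOW(N) if α ⇒* ε)).

Relevant sets:
  FOLLOW(E') = { $ }

E' → , B E': PREDICT = { ',' }
  ',' is in predict set, so this production goes in M[E', ',']
E' → ε: PREDICT = { $ }

M[E', ','] = E' → , B E'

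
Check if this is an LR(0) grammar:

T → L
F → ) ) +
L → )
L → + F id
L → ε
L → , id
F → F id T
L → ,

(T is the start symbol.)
Augment with T' → T and build the canonical LR(0) collection (I0 = CLOSURE({[T' → . T]}), then GOTO on every symbol after a dot until no new states appear). It has 13 states:
  I0: { [L → . )], [L → . + F id], [L → . , id], [L → . ,], [L → .], [T → . L], [T' → . T] }  — shift, reduce
  I1: { [L → ) .] }  — reduce
  I2: { [F → . ) ) +], [F → . F id T], [L → + . F id] }  — shift
  I3: { [L → , . id], [L → , .] }  — shift, reduce
  I4: { [T → L .] }  — reduce
  I5: { [T' → T .] }  — accept
  I6: { [L → , id .] }  — reduce
  I7: { [F → ) . ) +] }  — shift
  I8: { [F → F . id T], [L → + F . id] }  — shift
  I9: { [F → F id . T], [L → + F id .], [L → . )], [L → . + F id], [L → . , id], [L → . ,], [L → .], [T → . L] }  — shift, 2 reduces
  I10: { [F → F id T .] }  — reduce
  I11: { [F → ) ) . +] }  — shift
  I12: { [F → ) ) + .] }  — reduce

Conflict in state I0:
  Shift-reduce conflict between [L → .] and [L → . )]
So the grammar is NOT LR(0).

Answer: No. Shift-reduce conflict between [L → .] and [L → . )]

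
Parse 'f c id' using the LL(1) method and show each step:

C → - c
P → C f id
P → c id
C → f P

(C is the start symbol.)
LL(1) parsing maintains a stack (initially the start symbol over $) and the input. At each step: if the stack top is a terminal, match it against the current input token; if it is a non-terminal N, replace it with the RHS of M[N, lookahead] (the unique production whose predict set contains the lookahead).

Stack is shown with the top on the left.

Stack   Input     Action
------------------------
C $     f c id $  output C → f P
f P $   f c id $  match 'f'
P $     c id $    output P → c id
c id $  c id $    match 'c'
id $    id $      match 'id'
$       $         accept

The string is accepted.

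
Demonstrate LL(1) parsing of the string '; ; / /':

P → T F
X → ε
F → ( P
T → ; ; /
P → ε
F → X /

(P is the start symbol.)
LL(1) parsing maintains a stack (initially the start symbol over $) and the input. At each step: if the stack top is a terminal, match it against the current input token; if it is a non-terminal N, replace it with the RHS of M[N, lookahead] (the unique production whose predict set contains the lookahead).

Stack is shown with the top on the left.

Stack      Input      Action
----------------------------
P $        ; ; / / $  output P → T F
T F $      ; ; / / $  output T → ; ; /
; ; / F $  ; ; / / $  match ';'
; / F $    ; / / $    match ';'
/ F $      / / $      match '/'
F $        / $        output F → X /
X / $      / $        output X → ε
/ $        / $        match '/'
$          $          accept

The string is accepted.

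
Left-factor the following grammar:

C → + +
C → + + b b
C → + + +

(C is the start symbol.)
C → + + C'
C' → ε
C' → b b
C' → +

Left-factoring transforms A → αβ₁ | αβ₂ into A → αA' and A' → β₁ | β₂
(α is the longest common prefix among the alternatives). Repeat until
no nonterminal has two alternatives with a common prefix.

Round 1: C has alternatives sharing prefix '+ +'. Introduce C': C → + + C'
  Add: C' → ε
  Add: C' → b b
  Add: C' → +

No remaining common prefixes — done.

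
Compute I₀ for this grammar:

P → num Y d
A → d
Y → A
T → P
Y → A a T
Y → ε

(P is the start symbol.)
{ [P → . num Y d], [P' → . P] }

First, augment the grammar with P' → P
I₀ = CLOSURE({ [P' → . P] }):
  [P' → . P] has the dot before P: add [P → . num Y d]
No further items can be added.

I₀ = { [P → . num Y d], [P' → . P] }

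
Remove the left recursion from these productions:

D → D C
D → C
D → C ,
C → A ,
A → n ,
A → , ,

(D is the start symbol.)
D is directly left-recursive. The standard transformation for
  A → A α₁ | ... | A α_m | β₁ | ... | β_n
is
  A  → β₁ A' | ... | β_n A'
  A' → α₁ A' | ... | α_m A' | ε

D → C becomes D → C D'
D → C , becomes D → C , D'
D → D C becomes D' → C D'
Add D' → ε

Productions for other non-terminals are unchanged:
  C → A ,
  A → n ,
  A → , ,

Resulting grammar:
D → C D'
D → C , D'
D' → C D'
D' → ε
C → A ,
A → n ,
A → , ,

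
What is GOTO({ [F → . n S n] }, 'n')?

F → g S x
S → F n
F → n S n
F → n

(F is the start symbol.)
GOTO(I, 'n') = CLOSURE({ [A → αX.β] : [A → α.Xβ] ∈ I, X = 'n' })

Items with dot before 'n', with the dot advanced:
  [F → . n S n] → [F → n . S n]
Closure of the advanced items:
  [F → n . S n] has the dot before S: add [S → . F n]
  [S → . F n] has the dot before F: add [F → . g S x], [F → . n S n], [F → . n]

GOTO = { [F → . g S x], [F → . n S n], [F → . n], [F → n . S n], [S → . F n] }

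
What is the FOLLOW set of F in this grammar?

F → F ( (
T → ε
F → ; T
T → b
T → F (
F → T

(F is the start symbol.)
{ $, '(' }

To compute FOLLOW(F), find every occurrence of F on a right-hand side N → α F β: add FIRST(β) \ {ε}, and if β is empty or nullable also add FOLLOW(N). Iterate to a fixed point.

F is the start symbol, so $ ∈ FOLLOW(F).
In F → F ( (: F is followed by '(' '(', add FIRST('(' '(') \ {ε} = { '(' }
In T → F (: F is followed by '(', add FIRST('(') \ {ε} = { '(' }

Taking the union: FOLLOW(F) = { $, '(' }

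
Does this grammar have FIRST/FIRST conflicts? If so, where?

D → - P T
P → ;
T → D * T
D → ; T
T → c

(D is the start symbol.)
No FIRST/FIRST conflicts.

FIRST sets of the non-terminals at (or reachable through a nullable prefix from) the front of some alternative:
  FIRST(D) = { '-', ';' }

Productions for D:
  D → - P T: FIRST = { '-' }
  D → ; T: FIRST = { ';' }
Productions for T:
  T → D * T: FIRST = { '-', ';' }
  T → c: FIRST = { 'c' }
P has only one production, so no FIRST/FIRST conflict is possible there.

All alternatives of each non-terminal have pairwise disjoint FIRST sets.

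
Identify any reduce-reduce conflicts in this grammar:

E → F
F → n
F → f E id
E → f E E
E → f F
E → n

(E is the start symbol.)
Yes — I4: [E → n .] vs [F → n .]; I6: [E → F .] vs [E → f F .]

Augment with E' → E and build the canonical LR(0) collection (I0 = CLOSURE({[E' → . E]}), then GOTO on every symbol after a dot until no new states appear). It has 9 states:
  I0: { [E → . F], [E → . f E E], [E → . f F], [E → . n], [E' → . E], [F → . f E id], [F → . n] }  — shift
  I1: { [E' → E .] }  — accept
  I2: { [E → F .] }  — reduce
  I3: { [E → . F], [E → . f E E], [E → . f F], [E → . n], [E → f . E E], [E → f . F], [F → . f E id], [F → . n], [F → f . E id] }  — shift
  I4: { [E → n .], [F → n .] }  — 2 reduces
  I5: { [E → . F], [E → . f E E], [E → . f F], [E → . n], [E → f E . E], [F → . f E id], [F → . n], [F → f E . id] }  — shift
  I6: { [E → F .], [E → f F .] }  — 2 reduces
  I7: { [E → f E E .] }  — reduce
  I8: { [F → f E id .] }  — reduce

I4 contains complete items [E → n .], [F → n .] — reduce-reduce conflict.
I6 contains complete items [E → F .], [E → f F .] — reduce-reduce conflict.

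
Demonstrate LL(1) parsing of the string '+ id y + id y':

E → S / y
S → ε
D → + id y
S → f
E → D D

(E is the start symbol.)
LL(1) parsing maintains a stack (initially the start symbol over $) and the input. At each step: if the stack top is a terminal, match it against the current input token; if it is a non-terminal N, replace it with the RHS of M[N, lookahead] (the unique production whose predict set contains the lookahead).

Stack is shown with the top on the left.

Stack       Input            Action
-----------------------------------
E $         + id y + id y $  output E → D D
D D $       + id y + id y $  output D → + id y
+ id y D $  + id y + id y $  match '+'
id y D $    id y + id y $    match 'id'
y D $       y + id y $       match 'y'
D $         + id y $         output D → + id y
+ id y $    + id y $         match '+'
id y $      id y $           match 'id'
y $         y $              match 'y'
$           $                accept

The string is accepted.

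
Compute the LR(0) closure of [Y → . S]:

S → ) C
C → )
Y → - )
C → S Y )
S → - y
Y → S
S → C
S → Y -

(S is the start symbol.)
To compute CLOSURE, for each item [A → α.Bβ] where B is a non-terminal, add [B → .γ] for all productions B → γ; repeat for the newly added items until nothing changes.

Start with: [Y → . S]
  [Y → . S] has the dot before S: add [S → . ) C], [S → . - y], [S → . C], [S → . Y -]
  [S → . C] has the dot before C: add [C → . )], [C → . S Y )]
  [S → . Y -] has the dot before Y: add [Y → . - )]
No further items can be added.

CLOSURE = { [C → . )], [C → . S Y )], [S → . ) C], [S → . - y], [S → . C], [S → . Y -], [Y → . - )], [Y → . S] }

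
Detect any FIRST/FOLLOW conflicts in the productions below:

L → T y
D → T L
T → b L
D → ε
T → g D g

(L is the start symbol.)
Yes. D → T L with FOLLOW(D) on { 'g' }

A FIRST/FOLLOW conflict occurs when a non-terminal N has a nullable alternative N → β (β ⇒* ε) and another alternative N → α with FIRST(α) ∩ FOLLOW(N) ≠ ∅: on such a lookahead the parser cannot decide between expanding α and letting N vanish via β.

Nullable non-terminals: D.
FIRST sets used below: FIRST(T) = { 'b', 'g' }

D: nullable alternative(s) D → ε; FOLLOW(D) = { 'g' }
  D → T L: FIRST \ {ε} = { 'b', 'g' } — overlaps FOLLOW(D) on { 'g' }: CONFLICT
  D → ε: FIRST \ {ε} = { } — this is the only nullable alternative, skip

L, T have no nullable alternative, so no FIRST/FOLLOW check is needed there.

So the grammar has 1 FIRST/FOLLOW conflict (marked CONFLICT above).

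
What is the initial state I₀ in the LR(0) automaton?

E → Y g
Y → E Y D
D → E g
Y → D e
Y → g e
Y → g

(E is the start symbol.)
{ [D → . E g], [E → . Y g], [E' → . E], [Y → . D e], [Y → . E Y D], [Y → . g e], [Y → . g] }

First, augment the grammar with E' → E
I₀ = CLOSURE({ [E' → . E] }):
  [E' → . E] has the dot before E: add [E → . Y g]
  [E → . Y g] has the dot before Y: add [Y → . E Y D], [Y → . D e], [Y → . g e], [Y → . g]
  [Y → . D e] has the dot before D: add [D → . E g]
No further items can be added.

I₀ = { [D → . E g], [E → . Y g], [E' → . E], [Y → . D e], [Y → . E Y D], [Y → . g e], [Y → . g] }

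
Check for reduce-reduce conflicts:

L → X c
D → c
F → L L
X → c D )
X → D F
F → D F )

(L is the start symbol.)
No reduce-reduce conflicts

A reduce-reduce conflict occurs when an LR(0) state has two complete items [A → α .] and [B → β .] — both call for a reduction, and with no lookahead the parser cannot choose between them.

Augment with L' → L and build the canonical LR(0) collection (I0 = CLOSURE({[L' → . L]}), then GOTO on every symbol after a dot until no new states appear). It has 15 states:
  I0: { [D → . c], [L → . X c], [L' → . L], [X → . D F], [X → . c D )] }  — shift
  I1: { [D → . c], [F → . D F )], [F → . L L], [L → . X c], [X → . D F], [X → . c D )], [X → D . F] }  — shift
  I2: { [L' → L .] }  — accept
  I3: { [L → X . c] }  — shift
  I4: { [D → . c], [D → c .], [X → c . D )] }  — shift, reduce
  I5: { [X → c D . )] }  — shift
  I6: { [D → c .] }  — reduce
  I7: { [X → c D ) .] }  — reduce
  I8: { [L → X c .] }  — reduce
  I9: { [D → . c], [F → . D F )], [F → . L L], [F → D . F )], [L → . X c], [X → . D F], [X → . c D )], [X → D . F] }  — shift
  I10: { [X → D F .] }  — reduce
  I11: { [D → . c], [F → L . L], [L → . X c], [X → . D F], [X → . c D )] }  — shift
  I12: { [F → L L .] }  — reduce
  I13: { [F → D F . )], [X → D F .] }  — shift, reduce
  I14: { [F → D F ) .] }  — reduce

No state contains more than one complete item.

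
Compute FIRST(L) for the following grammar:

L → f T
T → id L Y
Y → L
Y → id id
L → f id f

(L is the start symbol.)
{ 'f' }

To compute FIRST(L), examine every production with L on the left-hand side, reading each right-hand side left to right until a non-nullable symbol is reached.

From L → f T:
  - f is a terminal: add 'f' and stop
From L → f id f:
  - f is a terminal: add 'f' and stop

Collecting: FIRST(L) = { 'f' }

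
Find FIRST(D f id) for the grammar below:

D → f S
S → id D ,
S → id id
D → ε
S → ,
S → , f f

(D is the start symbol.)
{ 'f' }

FIRST sets of the non-terminals involved (from the grammar, by fixed-point iteration):
  FIRST(D) = { 'f', ε }

To compute FIRST(D f id), process the symbols left to right:
Symbol D is a non-terminal. Add FIRST(D) \ {ε} = { 'f' }
D is nullable (ε ∈ FIRST(D)), continue to the next symbol.
Symbol f is a terminal. Add 'f' and stop.
FIRST(D f id) = { 'f' }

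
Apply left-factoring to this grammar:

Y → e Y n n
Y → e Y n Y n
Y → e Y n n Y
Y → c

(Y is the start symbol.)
Y → e Y n Y'
Y' → n Y''
Y'' → ε
Y'' → Y
Y' → Y n
Y → c

Left-factoring transforms A → αβ₁ | αβ₂ into A → αA' and A' → β₁ | β₂
(α is the longest common prefix among the alternatives). Repeat until
no nonterminal has two alternatives with a common prefix.

Round 1: Y has alternatives sharing prefix 'e Y n'. Introduce Y': Y → e Y n Y'
  Add: Y' → n
  Add: Y' → Y n
  Add: Y' → n Y

Round 2: Y' has alternatives sharing prefix 'n'. Introduce Y'': Y' → n Y''
  Add: Y'' → ε
  Add: Y'' → Y

No remaining common prefixes — done.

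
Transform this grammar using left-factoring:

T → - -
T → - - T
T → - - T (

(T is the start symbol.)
T → - - T'
T' → ε
T' → T T''
T'' → ε
T'' → (

Left-factoring transforms A → αβ₁ | αβ₂ into A → αA' and A' → β₁ | β₂
(α is the longest common prefix among the alternatives). Repeat until
no nonterminal has two alternatives with a common prefix.

Round 1: T has alternatives sharing prefix '- -'. Introduce T': T → - - T'
  Add: T' → ε
  Add: T' → T
  Add: T' → T (

Round 2: T' has alternatives sharing prefix 'T'. Introduce T'': T' → T T''
  Add: T'' → ε
  Add: T'' → (

No remaining common prefixes — done.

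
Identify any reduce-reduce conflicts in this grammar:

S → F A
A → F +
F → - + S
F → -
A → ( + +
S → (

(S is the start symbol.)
Augment with S' → S and build the canonical LR(0) collection (I0 = CLOSURE({[S' → . S]}), then GOTO on every symbol after a dot until no new states appear). It has 13 states:
  I0: { [F → . - + S], [F → . -], [S → . (], [S → . F A], [S' → . S] }  — shift
  I1: { [S → ( .] }  — reduce
  I2: { [F → - . + S], [F → - .] }  — shift, reduce
  I3: { [A → . ( + +], [A → . F +], [F → . - + S], [F → . -], [S → F . A] }  — shift
  I4: { [S' → S .] }  — accept
  I5: { [A → ( . + +] }  — shift
  I6: { [S → F A .] }  — reduce
  I7: { [A → F . +] }  — shift
  I8: { [A → F + .] }  — reduce
  I9: { [A → ( + . +] }  — shift
  I10: { [A → ( + + .] }  — reduce
  I11: { [F → - + . S], [F → . - + S], [F → . -], [S → . (], [S → . F A] }  — shift
  I12: { [F → - + S .] }  — reduce

No state contains more than one complete item.

Answer: No reduce-reduce conflicts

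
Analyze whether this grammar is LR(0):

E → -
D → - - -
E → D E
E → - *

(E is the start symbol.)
A grammar is LR(0) if no state in the canonical LR(0) collection has:
  - both a shift item (dot before a terminal) and a complete item (shift-reduce conflict), or
  - two or more complete items (reduce-reduce conflict; the accept item [E' → E .] counts as a complete item here).

Augment with E' → E and build the canonical LR(0) collection (I0 = CLOSURE({[E' → . E]}), then GOTO on every symbol after a dot until no new states appear). It has 8 states:
  I0: { [D → . - - -], [E → . - *], [E → . -], [E → . D E], [E' → . E] }  — shift
  I1: { [D → - . - -], [E → - . *], [E → - .] }  — shift, reduce
  I2: { [D → . - - -], [E → . - *], [E → . -], [E → . D E], [E → D . E] }  — shift
  I3: { [E' → E .] }  — accept
  I4: { [E → D E .] }  — reduce
  I5: { [E → - * .] }  — reduce
  I6: { [D → - - . -] }  — shift
  I7: { [D → - - - .] }  — reduce

Conflict in state I1:
  Shift-reduce conflict between [E → - .] and [D → - . - -]
So the grammar is NOT LR(0).

Answer: No. Shift-reduce conflict between [E → - .] and [D → - . - -]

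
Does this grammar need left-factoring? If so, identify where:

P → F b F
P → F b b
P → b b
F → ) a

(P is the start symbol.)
Yes, P has productions with common prefix 'F b'

Left-factoring is needed when two productions for the same non-terminal
share a common prefix on the right-hand side.

Productions for P:
  P → F b F
  P → F b b
  P → b b

Found common prefix 'F b' in productions for P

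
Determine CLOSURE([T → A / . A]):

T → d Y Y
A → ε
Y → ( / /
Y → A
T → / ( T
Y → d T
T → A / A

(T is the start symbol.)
{ [A → .], [T → A / . A] }

To compute CLOSURE, for each item [A → α.Bβ] where B is a non-terminal, add [B → .γ] for all productions B → γ; repeat for the newly added items until nothing changes.

Start with: [T → A / . A]
  [T → A / . A] has the dot before A: add [A → .]
No further items can be added.

CLOSURE = { [A → .], [T → A / . A] }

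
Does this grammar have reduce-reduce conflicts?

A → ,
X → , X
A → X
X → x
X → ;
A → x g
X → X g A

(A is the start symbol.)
No reduce-reduce conflicts

Augment with A' → A and build the canonical LR(0) collection (I0 = CLOSURE({[A' → . A]}), then GOTO on every symbol after a dot until no new states appear). It has 12 states:
  I0: { [A → . ,], [A → . X], [A → . x g], [A' → . A], [X → . , X], [X → . ;], [X → . X g A], [X → . x] }  — shift
  I1: { [A → , .], [X → , . X], [X → . , X], [X → . ;], [X → . X g A], [X → . x] }  — shift, reduce
  I2: { [X → ; .] }  — reduce
  I3: { [A' → A .] }  — accept
  I4: { [A → X .], [X → X . g A] }  — shift, reduce
  I5: { [A → x . g], [X → x .] }  — shift, reduce
  I6: { [A → x g .] }  — reduce
  I7: { [A → . ,], [A → . X], [A → . x g], [X → . , X], [X → . ;], [X → . X g A], [X → . x], [X → X g . A] }  — shift
  I8: { [X → X g A .] }  — reduce
  I9: { [X → , . X], [X → . , X], [X → . ;], [X → . X g A], [X → . x] }  — shift
  I10: { [X → , X .], [X → X . g A] }  — shift, reduce
  I11: { [X → x .] }  — reduce

No state contains more than one complete item.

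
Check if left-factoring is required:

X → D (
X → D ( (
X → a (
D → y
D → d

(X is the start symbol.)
Yes, X has productions with common prefix 'D ('

Left-factoring is needed when two productions for the same non-terminal
share a common prefix on the right-hand side.

Productions for X:
  X → D (
  X → D ( (
  X → a (
Productions for D:
  D → y
  D → d

Found common prefix 'D (' in productions for X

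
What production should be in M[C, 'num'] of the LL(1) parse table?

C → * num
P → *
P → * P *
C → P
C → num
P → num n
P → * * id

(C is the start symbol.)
C → P, C → num

To find M[C, 'num'], we find productions for C where 'num' is in the predict set (PREDICT(N → α) = (FIRST(α) \ {ε}) ∪ (FOLLOW(N) if α ⇒* ε)).

Relevant sets:
  FIRST(P) = { '*', 'num' }

C → * num: PREDICT = { '*' }
C → P: PREDICT = { '*', 'num' }
  'num' is in predict set, so this production goes in M[C, 'num']
C → num: PREDICT = { 'num' }
  'num' is in predict set, so this production goes in M[C, 'num']

M[C, 'num'] = C → P, C → num  (a multiply-defined cell — the grammar is not LL(1))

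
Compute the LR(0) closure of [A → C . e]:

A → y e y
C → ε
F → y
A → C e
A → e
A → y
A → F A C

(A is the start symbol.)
{ [A → C . e] }

To compute CLOSURE, for each item [A → α.Bβ] where B is a non-terminal, add [B → .γ] for all productions B → γ; repeat for the newly added items until nothing changes.

Start with: [A → C . e]
The dot precedes the terminal e, so nothing is added.

CLOSURE = { [A → C . e] }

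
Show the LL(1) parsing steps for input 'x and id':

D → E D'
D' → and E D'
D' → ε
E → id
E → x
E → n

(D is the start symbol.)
Stack is shown with the top on the left.

Stack       Input       Action
------------------------------
D $         x and id $  output D → E D'
E D' $      x and id $  output E → x
x D' $      x and id $  match 'x'
D' $        and id $    output D' → and E D'
and E D' $  and id $    match 'and'
E D' $      id $        output E → id
id D' $     id $        match 'id'
D' $        $           output D' → ε
$           $           accept

The string is accepted.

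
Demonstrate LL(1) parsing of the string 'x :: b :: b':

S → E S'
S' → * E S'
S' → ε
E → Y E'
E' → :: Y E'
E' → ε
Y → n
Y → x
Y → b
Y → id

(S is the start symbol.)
LL(1) parsing maintains a stack (initially the start symbol over $) and the input. At each step: if the stack top is a terminal, match it against the current input token; if it is a non-terminal N, replace it with the RHS of M[N, lookahead] (the unique production whose predict set contains the lookahead).

Stack is shown with the top on the left.

Stack         Input          Action
-----------------------------------
S $           x :: b :: b $  output S → E S'
E S' $        x :: b :: b $  output E → Y E'
Y E' S' $     x :: b :: b $  output Y → x
x E' S' $     x :: b :: b $  match 'x'
E' S' $       :: b :: b $    output E' → :: Y E'
:: Y E' S' $  :: b :: b $    match '::'
Y E' S' $     b :: b $       output Y → b
b E' S' $     b :: b $       match 'b'
E' S' $       :: b $         output E' → :: Y E'
:: Y E' S' $  :: b $         match '::'
Y E' S' $     b $            output Y → b
b E' S' $     b $            match 'b'
E' S' $       $              output E' → ε
S' $          $              output S' → ε
$             $              accept

The string is accepted.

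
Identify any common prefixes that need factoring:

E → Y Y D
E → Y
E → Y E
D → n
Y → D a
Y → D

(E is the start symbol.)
Left-factoring is needed when two productions for the same non-terminal
share a common prefix on the right-hand side.

Productions for E:
  E → Y Y D
  E → Y
  E → Y E
Productions for Y:
  Y → D a
  Y → D

Found common prefix 'Y' in productions for E
Found common prefix 'D' in productions for Y

Answer: Yes, E has productions with common prefix 'Y'; Y has productions with common prefix 'D'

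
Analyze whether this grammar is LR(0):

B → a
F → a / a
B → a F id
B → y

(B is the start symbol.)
A grammar is LR(0) if no state in the canonical LR(0) collection has:
  - both a shift item (dot before a terminal) and a complete item (shift-reduce conflict), or
  - two or more complete items (reduce-reduce conflict; the accept item [B' → B .] counts as a complete item here).

Augment with B' → B and build the canonical LR(0) collection (I0 = CLOSURE({[B' → . B]}), then GOTO on every symbol after a dot until no new states appear). It has 9 states:
  I0: { [B → . a F id], [B → . a], [B → . y], [B' → . B] }  — shift
  I1: { [B' → B .] }  — accept
  I2: { [B → a . F id], [B → a .], [F → . a / a] }  — shift, reduce
  I3: { [B → y .] }  — reduce
  I4: { [B → a F . id] }  — shift
  I5: { [F → a . / a] }  — shift
  I6: { [F → a / . a] }  — shift
  I7: { [F → a / a .] }  — reduce
  I8: { [B → a F id .] }  — reduce

Conflict in state I2:
  Shift-reduce conflict between [B → a .] and [F → . a / a]
So the grammar is NOT LR(0).

Answer: No. Shift-reduce conflict between [B → a .] and [F → . a / a]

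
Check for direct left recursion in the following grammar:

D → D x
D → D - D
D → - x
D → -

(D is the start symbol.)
Yes, D is left-recursive

Direct left recursion occurs when N → N α for some non-terminal N (the right-hand side begins with the left-hand side itself).

D → D x: LEFT RECURSIVE (starts with D)
D → D - D: LEFT RECURSIVE (starts with D)
D → - x: starts with '-'
D → -: starts with '-'

The grammar has direct left recursion on: D.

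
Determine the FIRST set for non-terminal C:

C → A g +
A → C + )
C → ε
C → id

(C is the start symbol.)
FIRST sets of the other non-terminals involved (by the same procedure, iterated to a fixed point):
  FIRST(A) = { '+', 'id' }

From C → A g +:
  - A is a non-terminal: add FIRST(A) \ {ε} = { '+', 'id' }
    A is not nullable, so stop
From C → ε:
  - ε-production, so ε ∈ FIRST(C)
From C → id:
  - id is a terminal: add 'id' and stop

Collecting: FIRST(C) = { '+', 'id', ε }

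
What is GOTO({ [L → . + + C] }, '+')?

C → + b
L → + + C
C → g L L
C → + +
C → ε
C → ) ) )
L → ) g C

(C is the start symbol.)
{ [L → + . + C] }

GOTO(I, '+') = CLOSURE({ [A → αX.β] : [A → α.Xβ] ∈ I, X = '+' })

Items with dot before '+', with the dot advanced:
  [L → . + + C] → [L → + . + C]
Closure adds nothing (no advanced item has the dot before a non-terminal).

GOTO = { [L → + . + C] }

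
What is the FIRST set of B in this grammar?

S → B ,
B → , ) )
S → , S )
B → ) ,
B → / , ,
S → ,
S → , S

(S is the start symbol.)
From B → , ) ):
  - ',' is a terminal: add ',' and stop
From B → ) ,:
  - ')' is a terminal: add ')' and stop
From B → / , ,:
  - '/' is a terminal: add '/' and stop

Collecting: FIRST(B) = { ')', ',', '/' }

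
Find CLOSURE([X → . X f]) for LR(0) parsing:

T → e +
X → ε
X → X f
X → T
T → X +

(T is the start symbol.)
Start with: [X → . X f]
  [X → . X f] has the dot before X: add [X → .], [X → . T]
  [X → . T] has the dot before T: add [T → . e +], [T → . X +]
No further items can be added.

CLOSURE = { [T → . X +], [T → . e +], [X → . T], [X → . X f], [X → .] }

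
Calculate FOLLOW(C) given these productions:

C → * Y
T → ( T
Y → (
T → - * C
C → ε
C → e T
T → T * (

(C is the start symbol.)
{ $, '*' }

To compute FOLLOW(C), find every occurrence of C on a right-hand side N → α C β: add FIRST(β) \ {ε}, and if β is empty or nullable also add FOLLOW(N). Iterate to a fixed point.

C is the start symbol, so $ ∈ FOLLOW(C).
In T → - * C: C is at the end, add FOLLOW(T)

The FOLLOW sets referred to above (computed the same way, to a fixed point):
  FOLLOW(T) = { $, '*' }

Taking the union: FOLLOW(C) = { $, '*' }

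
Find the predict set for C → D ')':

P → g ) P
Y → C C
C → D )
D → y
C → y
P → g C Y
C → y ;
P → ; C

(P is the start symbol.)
{ 'y' }

PREDICT(C → D ')') = (FIRST(RHS) \ {ε}) ∪ (FOLLOW(C) if ε ∈ FIRST(RHS), i.e. RHS ⇒* ε)
FIRST(D) = { 'y' }
FIRST(D ')') = { 'y' }
ε ∉ FIRST(D ')'), so FOLLOW(C) is not added.
PREDICT(C → D ')') = { 'y' }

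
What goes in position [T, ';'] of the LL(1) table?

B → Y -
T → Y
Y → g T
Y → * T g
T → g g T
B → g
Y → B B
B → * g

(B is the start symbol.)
To find M[T, ';'], we find productions for T where ';' is in the predict set (PREDICT(N → α) = (FIRST(α) \ {ε}) ∪ (FOLLOW(N) if α ⇒* ε)).

Relevant sets:
  FIRST(Y) = { '*', 'g' }

T → Y: PREDICT = { '*', 'g' }
T → g g T: PREDICT = { 'g' }

M[T, ';'] is empty (no production applies)

Answer: Empty (error entry)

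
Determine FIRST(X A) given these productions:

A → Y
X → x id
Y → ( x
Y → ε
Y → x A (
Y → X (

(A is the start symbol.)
{ 'x' }

FIRST sets of the non-terminals involved (from the grammar, by fixed-point iteration):
  FIRST(X) = { 'x' }

To compute FIRST(X A), process the symbols left to right:
Symbol X is a non-terminal. Add FIRST(X) \ {ε} = { 'x' }
X is not nullable (ε ∉ FIRST(X)), so stop here.
FIRST(X A) = { 'x' }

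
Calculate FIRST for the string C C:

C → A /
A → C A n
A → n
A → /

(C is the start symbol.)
{ '/', 'n' }

FIRST sets of the non-terminals involved (from the grammar, by fixed-point iteration):
  FIRST(C) = { '/', 'n' }

To compute FIRST(C C), process the symbols left to right:
Symbol C is a non-terminal. Add FIRST(C) \ {ε} = { '/', 'n' }
C is not nullable (ε ∉ FIRST(C)), so stop here.
FIRST(C C) = { '/', 'n' }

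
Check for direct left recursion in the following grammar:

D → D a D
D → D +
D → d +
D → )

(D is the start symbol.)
Yes, D is left-recursive

Direct left recursion occurs when N → N α for some non-terminal N (the right-hand side begins with the left-hand side itself).

D → D a D: LEFT RECURSIVE (starts with D)
D → D +: LEFT RECURSIVE (starts with D)
D → d +: starts with d
D → ): starts with ')'

The grammar has direct left recursion on: D.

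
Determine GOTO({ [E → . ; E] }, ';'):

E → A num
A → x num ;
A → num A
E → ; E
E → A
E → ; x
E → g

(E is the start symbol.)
{ [A → . num A], [A → . x num ;], [E → . ; E], [E → . ; x], [E → . A num], [E → . A], [E → . g], [E → ; . E] }

GOTO(I, ';') = CLOSURE({ [A → αX.β] : [A → α.Xβ] ∈ I, X = ';' })

Items with dot before ';', with the dot advanced:
  [E → . ; E] → [E → ; . E]
Closure of the advanced items:
  [E → ; . E] has the dot before E: add [E → . A num], [E → . ; E], [E → . A], [E → . ; x], [E → . g]
  [E → . A num] has the dot before A: add [A → . x num ;], [A → . num A]

GOTO = { [A → . num A], [A → . x num ;], [E → . ; E], [E → . ; x], [E → . A num], [E → . A], [E → . g], [E → ; . E] }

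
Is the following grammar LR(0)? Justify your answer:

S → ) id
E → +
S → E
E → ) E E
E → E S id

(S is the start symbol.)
A grammar is LR(0) if no state in the canonical LR(0) collection has:
  - both a shift item (dot before a terminal) and a complete item (shift-reduce conflict), or
  - two or more complete items (reduce-reduce conflict; the accept item [S' → S .] counts as a complete item here).

Augment with S' → S and build the canonical LR(0) collection (I0 = CLOSURE({[S' → . S]}), then GOTO on every symbol after a dot until no new states appear). It has 11 states:
  I0: { [E → . ) E E], [E → . +], [E → . E S id], [S → . ) id], [S → . E], [S' → . S] }  — shift
  I1: { [E → ) . E E], [E → . ) E E], [E → . +], [E → . E S id], [S → ) . id] }  — shift
  I2: { [E → + .] }  — reduce
  I3: { [E → . ) E E], [E → . +], [E → . E S id], [E → E . S id], [S → . ) id], [S → . E], [S → E .] }  — shift, reduce
  I4: { [S' → S .] }  — accept
  I5: { [E → E S . id] }  — shift
  I6: { [E → E S id .] }  — reduce
  I7: { [E → ) . E E], [E → . ) E E], [E → . +], [E → . E S id] }  — shift
  I8: { [E → ) E . E], [E → . ) E E], [E → . +], [E → . E S id], [E → E . S id], [S → . ) id], [S → . E] }  — shift
  I9: { [S → ) id .] }  — reduce
  I10: { [E → ) E E .], [E → . ) E E], [E → . +], [E → . E S id], [E → E . S id], [S → . ) id], [S → . E], [S → E .] }  — shift, 2 reduces

Conflict in state I3:
  Shift-reduce conflict between [S → E .] and [E → . ) E E]
So the grammar is NOT LR(0).

Answer: No. Shift-reduce conflict between [S → E .] and [E → . ) E E]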